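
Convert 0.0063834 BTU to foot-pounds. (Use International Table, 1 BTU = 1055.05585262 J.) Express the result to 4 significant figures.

1 British thermal unit = 778.169 foot-pounds.
So 0.0063834 × 778.169 ≈ 4.967 ft·lbf.

4.967 ft·lbf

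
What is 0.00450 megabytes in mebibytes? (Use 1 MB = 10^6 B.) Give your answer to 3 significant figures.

1 megabyte = 0.953674 MiB.
0.00450 × 0.953674 ≈ 0.00429 MiB.

0.00429 MiB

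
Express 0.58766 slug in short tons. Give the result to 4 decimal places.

0.0095 short tons

1 slug = 0.0160870 short ton.
So 0.58766 × 0.0160870 ≈ 0.0095 short ton.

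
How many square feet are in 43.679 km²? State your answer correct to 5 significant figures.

1 km² = 1.07639 × 10^7 ft².
Thus 43.679 × 1.07639 × 10^7 ≈ 4.7016 × 10^8 ft².

4.7016 × 10^8 ft²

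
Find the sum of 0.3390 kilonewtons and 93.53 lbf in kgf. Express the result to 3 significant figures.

77.0 kgf

0.3390 kN = 34.5684 kgf and 93.53 lbf = 42.4245 kgf.
34.5684 + 42.4245 ≈ 77.0 kgf.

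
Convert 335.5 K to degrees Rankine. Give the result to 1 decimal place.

°R = K × 9/5.
Applying the formula gives 603.9 °R.

603.9 degrees Rankine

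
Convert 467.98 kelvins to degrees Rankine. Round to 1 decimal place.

842.4 °R

°R = K × 9/5.
Applying the formula gives 842.4 °R.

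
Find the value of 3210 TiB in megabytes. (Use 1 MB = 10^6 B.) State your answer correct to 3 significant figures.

3.53 × 10^9 MB

1 TiB = 1.09951 × 10^6 MB.
3210 × 1.09951 × 10^6 ≈ 3.53 × 10^9 MB.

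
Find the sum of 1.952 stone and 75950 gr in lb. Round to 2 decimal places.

1.952 st = 27.3280 lb and 75950 gr = 10.8500 lb.
27.3280 + 10.8500 ≈ 38.18 lb.

38.18 lb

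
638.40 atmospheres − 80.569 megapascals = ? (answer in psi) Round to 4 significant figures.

-2304 pounds per square inch

638.40 atm = 9381.89 psi and 80.569 MPa = 11685.5 psi.
9381.89 − 11685.5 ≈ -2304 psi.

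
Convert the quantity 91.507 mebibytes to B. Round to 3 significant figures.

9.60 × 10^7 bytes

1 mebibyte = 1.04858 × 10^6 bytes.
Thus 91.507 × 1.04858 × 10^6 ≈ 9.60 × 10^7 B.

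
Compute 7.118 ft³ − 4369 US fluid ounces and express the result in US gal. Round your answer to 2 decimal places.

19.11 US gallons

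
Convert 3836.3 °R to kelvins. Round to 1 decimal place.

2131.3 K

°R = K × 9/5.
Applying the formula gives 2131.3 K.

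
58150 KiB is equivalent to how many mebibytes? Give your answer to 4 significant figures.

56.79 mebibytes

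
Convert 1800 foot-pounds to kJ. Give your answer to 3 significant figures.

1 ft·lbf = 0.00135582 kJ.
1800 × 0.00135582 ≈ 2.44 kJ.

2.44 kJ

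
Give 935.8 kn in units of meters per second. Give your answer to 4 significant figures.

481.4 meters per second

1 knot = 0.514444 meters per second.
Then 935.8 × 0.514444 ≈ 481.4 m/s.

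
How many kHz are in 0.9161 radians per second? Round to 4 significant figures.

1 radian per second = 0.000159155 kHz.
0.9161 × 0.000159155 ≈ 0.0001458 kHz.

0.0001458 kHz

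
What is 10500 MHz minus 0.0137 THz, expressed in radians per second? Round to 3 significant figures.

10500 MHz = 6.59734 × 10^10 rad/s and 0.0137 THz = 8.60796 × 10^10 rad/s.
6.59734 × 10^10 − 8.60796 × 10^10 ≈ -2.01 × 10^10 rad/s.

-2.01 × 10^10 rad/s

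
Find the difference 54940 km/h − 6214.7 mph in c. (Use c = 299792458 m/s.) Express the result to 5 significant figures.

54940 km/h = 5.09056e-5 c and 6214.7 mph = 9.26714e-6 c.
5.09056e-5 − 9.26714e-6 ≈ 4.1638e-5 c.

4.1638e-5 c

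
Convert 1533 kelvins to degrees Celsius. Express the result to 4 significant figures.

K = °C + 273.15.
Applying the formula gives 1260 °C.

1260 °C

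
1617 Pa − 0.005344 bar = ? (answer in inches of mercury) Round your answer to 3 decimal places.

0.320 inches of mercury

1617 Pa = 0.477500 inHg and 0.005344 bar = 0.157808 inHg.
0.477500 − 0.157808 ≈ 0.320 inHg.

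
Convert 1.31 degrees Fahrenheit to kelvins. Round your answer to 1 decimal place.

256.1 kelvins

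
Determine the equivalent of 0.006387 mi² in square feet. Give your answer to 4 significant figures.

178100 ft²

1 mi² = 2.78784e+7 square feet.
Thus 0.006387 × 2.78784e+7 ≈ 178100 ft².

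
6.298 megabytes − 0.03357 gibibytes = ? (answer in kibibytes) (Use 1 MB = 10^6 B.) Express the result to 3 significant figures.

-29100 KiB

6.298 MB = 6150.39 KiB and 0.03357 GiB = 35200.7 KiB.
6150.39 − 35200.7 ≈ -29100 KiB.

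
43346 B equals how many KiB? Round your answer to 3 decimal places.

42.330 kibibytes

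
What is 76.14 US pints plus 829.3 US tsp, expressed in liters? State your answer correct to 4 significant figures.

76.14 US pt = 36.0277 L and 829.3 US tsp = 4.08755 L.
36.0277 + 4.08755 ≈ 40.12 L.

40.12 liters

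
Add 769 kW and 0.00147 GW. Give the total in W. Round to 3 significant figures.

769 kW = 769000 W and 0.00147 GW = 1.47000e+6 W.
769000 + 1.47000e+6 ≈ 2.24e+6 W.

2.24e+6 watts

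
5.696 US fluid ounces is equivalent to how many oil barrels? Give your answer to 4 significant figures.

0.001060 bbl

1 US fluid ounce = 0.000186012 bbl.
So 5.696 × 0.000186012 ≈ 0.001060 bbl.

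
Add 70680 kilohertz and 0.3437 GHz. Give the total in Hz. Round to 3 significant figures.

4.14e+8 Hz

70680 kHz = 7.06800e+7 Hz and 0.3437 GHz = 3.43700e+8 Hz.
7.06800e+7 + 3.43700e+8 ≈ 4.14e+8 Hz.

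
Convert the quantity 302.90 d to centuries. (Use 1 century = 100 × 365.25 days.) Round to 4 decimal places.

0.0083 century

1 day = 2.73785 × 10^-5 century.
302.90 × 2.73785 × 10^-5 ≈ 0.0083 century.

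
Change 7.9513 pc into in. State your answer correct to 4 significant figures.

9.660 × 10^18 in

1 parsec = 1.214834 × 10^18 in.
Then 7.9513 × 1.214834 × 10^18 ≈ 9.660 × 10^18 in.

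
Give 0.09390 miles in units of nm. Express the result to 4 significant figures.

1.511e+11 nm

1 mi = 1.60934e+12 nm.
So 0.09390 × 1.60934e+12 ≈ 1.511e+11 nm.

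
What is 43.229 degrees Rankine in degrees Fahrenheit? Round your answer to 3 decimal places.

-416.441 °F

°R = °F + 459.67.
Applying the formula gives -416.441 °F.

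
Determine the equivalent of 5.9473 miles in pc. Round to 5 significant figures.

3.1018 × 10^-13 parsecs

1 mile = 5.21553 × 10^-14 parsecs.
So 5.9473 × 5.21553 × 10^-14 ≈ 3.1018 × 10^-13 pc.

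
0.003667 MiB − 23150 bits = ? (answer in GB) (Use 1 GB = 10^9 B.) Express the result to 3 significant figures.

9.51e-7 GB

0.003667 MiB = 3.84513e-6 GB and 23150 bit = 2.89375e-6 GB.
3.84513e-6 − 2.89375e-6 ≈ 9.51e-7 GB.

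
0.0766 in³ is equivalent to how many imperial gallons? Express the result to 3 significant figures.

1 in³ = 0.00360465 imp gal.
0.0766 × 0.00360465 ≈ 0.000276 imp gal.

0.000276 imp gal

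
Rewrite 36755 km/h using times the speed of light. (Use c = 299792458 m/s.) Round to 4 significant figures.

1 km/h = 9.26567e-10 times the speed of light.
Thus 36755 × 9.26567e-10 ≈ 3.406e-5 c.

3.406e-5 c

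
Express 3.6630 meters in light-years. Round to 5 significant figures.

3.8718e-16 ly

1 meter = 1.05700e-16 ly.
3.6630 × 1.05700e-16 ≈ 3.8718e-16 ly.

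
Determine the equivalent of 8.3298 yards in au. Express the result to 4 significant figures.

1 yd = 6.11239 × 10^-12 au.
8.3298 × 6.11239 × 10^-12 ≈ 5.091 × 10^-11 au.

5.091 × 10^-11 astronomical units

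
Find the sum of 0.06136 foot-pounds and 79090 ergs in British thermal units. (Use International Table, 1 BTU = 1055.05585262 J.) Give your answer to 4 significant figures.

0.06136 ft·lbf = 7.88517 × 10^-5 BTU and 79090 erg = 7.49629 × 10^-6 BTU.
7.88517 × 10^-5 + 7.49629 × 10^-6 ≈ 8.635 × 10^-5 BTU.

8.635 × 10^-5 BTU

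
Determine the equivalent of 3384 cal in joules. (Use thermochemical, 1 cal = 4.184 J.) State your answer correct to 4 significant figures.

1 calorie = 4.18400 J.
3384 × 4.18400 ≈ 14160 J.

14160 J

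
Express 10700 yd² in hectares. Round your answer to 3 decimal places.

1 yd² = 8.36127 × 10^-5 ha.
Thus 10700 × 8.36127 × 10^-5 ≈ 0.895 ha.

0.895 ha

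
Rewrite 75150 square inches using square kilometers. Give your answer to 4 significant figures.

4.848 × 10^-5 km²

1 in² = 6.45160 × 10^-10 km².
Thus 75150 × 6.45160 × 10^-10 ≈ 4.848 × 10^-5 km².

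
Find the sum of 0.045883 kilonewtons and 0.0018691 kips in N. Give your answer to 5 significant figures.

54.197 N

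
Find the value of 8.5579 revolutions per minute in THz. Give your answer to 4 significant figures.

1.426e-13 THz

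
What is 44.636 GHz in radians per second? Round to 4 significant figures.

2.805 × 10^11 rad/s

1 gigahertz = 6.28319 × 10^9 radians per second.
So 44.636 × 6.28319 × 10^9 ≈ 2.805 × 10^11 rad/s.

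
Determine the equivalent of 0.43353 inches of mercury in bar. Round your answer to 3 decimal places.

1 inch of mercury = 0.0338639 bar.
So 0.43353 × 0.0338639 ≈ 0.015 bar.

0.015 bar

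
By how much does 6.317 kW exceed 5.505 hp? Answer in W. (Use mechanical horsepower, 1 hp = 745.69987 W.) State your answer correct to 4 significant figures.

2212 watts

6.317 kW = 6317.00 W and 5.505 hp = 4105.08 W.
6317.00 − 4105.08 ≈ 2212 W.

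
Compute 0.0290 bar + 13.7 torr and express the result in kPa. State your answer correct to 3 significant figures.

4.73 kPa

0.0290 bar = 2.90000 kPa and 13.7 torr = 1.82652 kPa.
2.90000 + 1.82652 ≈ 4.73 kPa.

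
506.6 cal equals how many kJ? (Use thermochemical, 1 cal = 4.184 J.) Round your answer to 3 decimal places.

1 calorie = 0.00418400 kJ.
506.6 × 0.00418400 ≈ 2.120 kJ.

2.120 kJ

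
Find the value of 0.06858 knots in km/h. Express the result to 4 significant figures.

0.1270 kilometers per hour

1 knot = 1.85200 kilometers per hour.
0.06858 × 1.85200 ≈ 0.1270 km/h.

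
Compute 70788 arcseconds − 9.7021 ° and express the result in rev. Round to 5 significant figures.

0.027670 rev

70788 arcsec = 0.0546204 rev and 9.7021 ° = 0.0269503 rev.
0.0546204 − 0.0269503 ≈ 0.027670 rev.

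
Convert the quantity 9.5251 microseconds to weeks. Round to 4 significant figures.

1 microsecond = 1.65344e-12 wk.
Then 9.5251 × 1.65344e-12 ≈ 1.575e-11 wk.

1.575e-11 weeks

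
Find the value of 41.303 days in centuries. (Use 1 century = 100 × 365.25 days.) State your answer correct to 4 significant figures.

1 d = 2.73785 × 10^-5 century.
Thus 41.303 × 2.73785 × 10^-5 ≈ 0.001131 century.

0.001131 century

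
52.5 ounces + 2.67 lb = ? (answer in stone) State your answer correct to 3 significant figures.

0.425 st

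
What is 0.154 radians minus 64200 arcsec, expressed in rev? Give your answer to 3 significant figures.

-0.0250 rev

0.154 rad = 0.0245099 rev and 64200 arcsec = 0.0495370 rev.
0.0245099 − 0.0495370 ≈ -0.0250 rev.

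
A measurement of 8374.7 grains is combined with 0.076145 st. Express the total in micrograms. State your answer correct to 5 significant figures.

1.0262e+9 μg

8374.7 gr = 5.42671e+8 μg and 0.076145 st = 4.83543e+8 μg.
5.42671e+8 + 4.83543e+8 ≈ 1.0262e+9 μg.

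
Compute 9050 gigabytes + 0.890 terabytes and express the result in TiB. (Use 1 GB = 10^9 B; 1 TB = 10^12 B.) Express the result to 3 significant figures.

9050 GB = 8.23093 TiB and 0.890 TB = 0.809450 TiB.
8.23093 + 0.809450 ≈ 9.04 TiB.

9.04 TiB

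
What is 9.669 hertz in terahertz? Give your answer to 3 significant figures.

1 Hz = 1.00000 × 10^-12 THz.
So 9.669 × 1.00000 × 10^-12 ≈ 9.67 × 10^-12 THz.

9.67 × 10^-12 THz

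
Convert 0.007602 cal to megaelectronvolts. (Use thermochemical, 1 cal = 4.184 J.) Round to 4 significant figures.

1.985 × 10^11 megaelectronvolts

1 cal = 2.61145 × 10^13 MeV.
Thus 0.007602 × 2.61145 × 10^13 ≈ 1.985 × 10^11 MeV.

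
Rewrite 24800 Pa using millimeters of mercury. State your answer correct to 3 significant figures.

1 Pa = 0.00750062 mmHg.
So 24800 × 0.00750062 ≈ 186 mmHg.

186 mmHg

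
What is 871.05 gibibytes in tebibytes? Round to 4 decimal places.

1 GiB = 0.0009765625 TiB.
Thus 871.05 × 0.0009765625 ≈ 0.8506 TiB.

0.8506 tebibytes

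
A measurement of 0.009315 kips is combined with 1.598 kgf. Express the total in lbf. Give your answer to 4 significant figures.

0.009315 kip = 9.31500 lbf and 1.598 kgf = 3.52299 lbf.
9.31500 + 3.52299 ≈ 12.84 lbf.

12.84 lbf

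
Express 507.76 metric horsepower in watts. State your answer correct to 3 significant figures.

373000 watts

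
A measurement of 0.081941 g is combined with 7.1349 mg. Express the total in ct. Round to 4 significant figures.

0.081941 g = 0.409705 ct and 7.1349 mg = 0.0356745 ct.
0.409705 + 0.0356745 ≈ 0.4454 ct.

0.4454 carats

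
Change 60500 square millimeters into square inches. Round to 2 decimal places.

93.78 in²

1 square millimeter = 0.001550003 square inches.
So 60500 × 0.001550003 ≈ 93.78 in².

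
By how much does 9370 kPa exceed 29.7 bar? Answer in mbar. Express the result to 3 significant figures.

9370 kPa = 93700.0 mbar and 29.7 bar = 29700.0 mbar.
93700.0 − 29700.0 ≈ 64000 mbar.

64000 mbar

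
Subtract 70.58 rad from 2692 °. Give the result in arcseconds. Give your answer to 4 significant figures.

2692 ° = 9.69120 × 10^6 arcsec and 70.58 rad = 1.45582 × 10^7 arcsec.
9.69120 × 10^6 − 1.45582 × 10^7 ≈ -4.867 × 10^6 arcsec.

-4.867 × 10^6 arcseconds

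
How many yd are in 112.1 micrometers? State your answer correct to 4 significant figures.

0.0001226 yd

1 μm = 1.09361 × 10^-6 yd.
112.1 × 1.09361 × 10^-6 ≈ 0.0001226 yd.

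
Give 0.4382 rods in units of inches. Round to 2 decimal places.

1 rod = 198.000 in.
So 0.4382 × 198.000 ≈ 86.76 in.

86.76 in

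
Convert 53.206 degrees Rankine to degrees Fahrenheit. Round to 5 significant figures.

-406.46 °F

°R = °F + 459.67.
Applying the formula gives -406.46 °F.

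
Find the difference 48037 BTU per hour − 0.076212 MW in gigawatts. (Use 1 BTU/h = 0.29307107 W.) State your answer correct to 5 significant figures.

-6.2134 × 10^-5 GW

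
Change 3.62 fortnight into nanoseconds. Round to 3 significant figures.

1 fortnight = 1.20960e+15 ns.
Thus 3.62 × 1.20960e+15 ≈ 4.38e+15 ns.

4.38e+15 ns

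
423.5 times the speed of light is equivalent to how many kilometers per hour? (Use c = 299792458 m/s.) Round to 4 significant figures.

1 speed of light = 1.07925 × 10^9 km/h.
423.5 × 1.07925 × 10^9 ≈ 4.571 × 10^11 km/h.

4.571 × 10^11 km/h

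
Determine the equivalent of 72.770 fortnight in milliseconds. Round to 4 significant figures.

1 fortnight = 1.20960e+9 milliseconds.
Then 72.770 × 1.20960e+9 ≈ 8.802e+10 ms.

8.802e+10 ms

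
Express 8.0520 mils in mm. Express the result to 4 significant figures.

0.2045 mm

1 mil = 0.0254000 mm.
Thus 8.0520 × 0.0254000 ≈ 0.2045 mm.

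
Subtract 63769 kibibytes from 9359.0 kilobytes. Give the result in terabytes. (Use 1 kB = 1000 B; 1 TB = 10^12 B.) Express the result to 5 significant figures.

9359.0 kB = 9.359000e-6 TB and 63769 KiB = 6.529946e-5 TB.
9.359000e-6 − 6.529946e-5 ≈ -5.5940e-5 TB.

-5.5940e-5 TB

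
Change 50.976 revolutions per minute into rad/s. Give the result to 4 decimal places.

5.3382 rad/s

1 revolution per minute = 0.104720 rad/s.
Thus 50.976 × 0.104720 ≈ 5.3382 rad/s.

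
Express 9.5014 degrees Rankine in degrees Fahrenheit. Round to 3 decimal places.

°R = °F + 459.67.
Applying the formula gives -450.169 °F.

-450.169 °F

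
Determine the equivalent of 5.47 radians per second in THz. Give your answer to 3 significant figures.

1 radian per second = 1.59155 × 10^-13 terahertz.
So 5.47 × 1.59155 × 10^-13 ≈ 8.71 × 10^-13 THz.

8.71 × 10^-13 THz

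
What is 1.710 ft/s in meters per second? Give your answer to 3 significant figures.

1 foot per second = 0.304800 meters per second.
Then 1.710 × 0.304800 ≈ 0.521 m/s.

0.521 meters per second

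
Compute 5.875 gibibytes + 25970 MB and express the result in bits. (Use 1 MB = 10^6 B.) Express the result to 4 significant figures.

2.582e+11 bit

5.875 GiB = 5.04659e+10 bit and 25970 MB = 2.07760e+11 bit.
5.04659e+10 + 2.07760e+11 ≈ 2.582e+11 bit.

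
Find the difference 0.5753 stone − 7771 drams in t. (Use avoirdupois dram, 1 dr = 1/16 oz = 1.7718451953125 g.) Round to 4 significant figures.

0.5753 st = 0.00365332 t and 7771 dr = 0.0137690 t.
0.00365332 − 0.0137690 ≈ -0.01012 t.

-0.01012 t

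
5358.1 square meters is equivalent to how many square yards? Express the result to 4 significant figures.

6408 square yards

1 m² = 1.19599 yd².
5358.1 × 1.19599 ≈ 6408 yd².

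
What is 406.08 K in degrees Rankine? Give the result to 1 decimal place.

730.9 °R

°R = K × 9/5.
Applying the formula gives 730.9 °R.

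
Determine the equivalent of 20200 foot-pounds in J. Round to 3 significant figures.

27400 J

1 ft·lbf = 1.35582 J.
Then 20200 × 1.35582 ≈ 27400 J.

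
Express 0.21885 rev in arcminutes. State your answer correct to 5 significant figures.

4727.2 arcmin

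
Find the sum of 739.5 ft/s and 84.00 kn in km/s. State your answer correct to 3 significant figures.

0.269 km/s

739.5 ft/s = 0.225400 km/s and 84.00 kn = 0.0432133 km/s.
0.225400 + 0.0432133 ≈ 0.269 km/s.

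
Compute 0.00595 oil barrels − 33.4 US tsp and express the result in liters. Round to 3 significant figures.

0.00595 bbl = 0.945974 L and 33.4 US tsp = 0.164626 L.
0.945974 − 0.164626 ≈ 0.781 L.

0.781 L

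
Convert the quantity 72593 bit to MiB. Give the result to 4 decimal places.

0.0087 mebibytes

1 bit = 1.19209e-7 mebibytes.
72593 × 1.19209e-7 ≈ 0.0087 MiB.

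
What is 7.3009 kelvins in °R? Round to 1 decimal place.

°R = K × 9/5.
Applying the formula gives 13.1 °R.

13.1 °R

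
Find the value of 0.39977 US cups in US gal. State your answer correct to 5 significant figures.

1 US cup = 0.0625000 US gallons.
0.39977 × 0.0625000 ≈ 0.024986 US gal.

0.024986 US gallons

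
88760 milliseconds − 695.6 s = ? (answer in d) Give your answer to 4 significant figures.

-0.007024 d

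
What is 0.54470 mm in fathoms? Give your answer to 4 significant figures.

1 mm = 0.000546807 fathom.
0.54470 × 0.000546807 ≈ 0.0002978 fathom.

0.0002978 fathoms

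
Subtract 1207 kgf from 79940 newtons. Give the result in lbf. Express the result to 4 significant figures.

79940 N = 17971.2 lbf and 1207 kgf = 2660.98 lbf.
17971.2 − 2660.98 ≈ 15310 lbf.

15310 lbf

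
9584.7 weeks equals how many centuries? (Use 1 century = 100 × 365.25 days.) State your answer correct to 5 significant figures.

1.8369 century

1 wk = 0.000191650 century.
Then 9584.7 × 0.000191650 ≈ 1.8369 century.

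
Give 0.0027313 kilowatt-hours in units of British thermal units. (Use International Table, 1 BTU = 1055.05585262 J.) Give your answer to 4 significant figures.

9.320 BTU

1 kilowatt-hour = 3412.14 BTU.
So 0.0027313 × 3412.14 ≈ 9.320 BTU.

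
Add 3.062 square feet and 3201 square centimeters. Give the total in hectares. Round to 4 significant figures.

3.062 ft² = 2.84469 × 10^-5 ha and 3201 cm² = 3.20100 × 10^-5 ha.
2.84469 × 10^-5 + 3.20100 × 10^-5 ≈ 6.046 × 10^-5 ha.

6.046 × 10^-5 hectares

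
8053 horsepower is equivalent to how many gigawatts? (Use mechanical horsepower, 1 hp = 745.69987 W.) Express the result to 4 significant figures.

0.006005 gigawatts

1 horsepower = 7.45700e-7 gigawatts.
Thus 8053 × 7.45700e-7 ≈ 0.006005 GW.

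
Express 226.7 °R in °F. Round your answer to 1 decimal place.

-233.0 degrees Fahrenheit

°R = °F + 459.67.
Applying the formula gives -233.0 °F.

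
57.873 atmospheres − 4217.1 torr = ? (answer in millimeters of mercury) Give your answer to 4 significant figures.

39770 mmHg

57.873 atm = 43983.5 mmHg and 4217.1 torr = 4217.10 mmHg.
43983.5 − 4217.10 ≈ 39770 mmHg.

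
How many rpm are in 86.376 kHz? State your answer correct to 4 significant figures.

1 kHz = 60000.0 rpm.
Then 86.376 × 60000.0 ≈ 5.183e+6 rpm.

5.183e+6 revolutions per minute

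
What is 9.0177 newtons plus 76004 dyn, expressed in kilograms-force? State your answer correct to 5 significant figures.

0.99705 kgf

9.0177 N = 0.919549 kgf and 76004 dyn = 0.0775025 kgf.
0.919549 + 0.0775025 ≈ 0.99705 kgf.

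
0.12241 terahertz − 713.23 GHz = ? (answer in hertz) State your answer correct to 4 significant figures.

-5.908 × 10^11 Hz

0.12241 THz = 1.22410 × 10^11 Hz and 713.23 GHz = 7.13230 × 10^11 Hz.
1.22410 × 10^11 − 7.13230 × 10^11 ≈ -5.908 × 10^11 Hz.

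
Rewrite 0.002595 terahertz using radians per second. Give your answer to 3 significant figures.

1 terahertz = 6.28319 × 10^12 rad/s.
Thus 0.002595 × 6.28319 × 10^12 ≈ 1.63 × 10^10 rad/s.

1.63 × 10^10 rad/s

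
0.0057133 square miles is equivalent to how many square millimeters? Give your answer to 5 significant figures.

1 square mile = 2.58999 × 10^12 mm².
Thus 0.0057133 × 2.58999 × 10^12 ≈ 1.4797 × 10^10 mm².

1.4797 × 10^10 square millimeters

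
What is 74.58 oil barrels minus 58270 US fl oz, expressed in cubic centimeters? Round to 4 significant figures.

1.013 × 10^7 cm³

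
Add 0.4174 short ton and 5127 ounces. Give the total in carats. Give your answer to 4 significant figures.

0.4174 short ton = 1.89329 × 10^6 ct and 5127 oz = 726740 ct.
1.89329 × 10^6 + 726740 ≈ 2.620 × 10^6 ct.

2.620 × 10^6 carats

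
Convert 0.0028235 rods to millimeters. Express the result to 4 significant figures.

1 rod = 5029.20 mm.
So 0.0028235 × 5029.20 ≈ 14.20 mm.

14.20 mm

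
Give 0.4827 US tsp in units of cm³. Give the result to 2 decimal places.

2.38 cubic centimeters

1 US teaspoon = 4.92892 cm³.
So 0.4827 × 4.92892 ≈ 2.38 cm³.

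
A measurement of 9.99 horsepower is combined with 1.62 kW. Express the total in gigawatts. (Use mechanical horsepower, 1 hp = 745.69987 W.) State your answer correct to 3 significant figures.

9.99 hp = 7.44954e-6 GW and 1.62 kW = 1.62000e-6 GW.
7.44954e-6 + 1.62000e-6 ≈ 9.07e-6 GW.

9.07e-6 GW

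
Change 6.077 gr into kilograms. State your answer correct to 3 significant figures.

0.000394 kilograms

1 grain = 6.47989 × 10^-5 kg.
Thus 6.077 × 6.47989 × 10^-5 ≈ 0.000394 kg.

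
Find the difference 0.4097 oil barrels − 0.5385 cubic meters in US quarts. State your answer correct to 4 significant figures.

-500.2 US qt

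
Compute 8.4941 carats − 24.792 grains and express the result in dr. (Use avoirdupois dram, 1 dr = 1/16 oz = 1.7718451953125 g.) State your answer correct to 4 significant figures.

0.05211 dr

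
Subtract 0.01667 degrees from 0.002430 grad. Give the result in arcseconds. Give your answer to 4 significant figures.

-52.14 arcsec

0.002430 grad = 7.87320 arcsec and 0.01667 ° = 60.0120 arcsec.
7.87320 − 60.0120 ≈ -52.14 arcsec.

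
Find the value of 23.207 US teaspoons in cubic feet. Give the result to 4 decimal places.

0.0040 ft³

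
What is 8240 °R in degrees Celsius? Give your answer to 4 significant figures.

°R = (°C + 273.15) × 9/5.
Applying the formula gives 4305 °C.

4305 degrees Celsius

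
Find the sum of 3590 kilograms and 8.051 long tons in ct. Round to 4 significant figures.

3590 kg = 1.79500e+7 ct and 8.051 long ton = 4.09010e+7 ct.
1.79500e+7 + 4.09010e+7 ≈ 5.885e+7 ct.

5.885e+7 carats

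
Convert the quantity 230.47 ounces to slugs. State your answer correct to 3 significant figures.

0.448 slug

1 oz = 0.00194256 slug.
230.47 × 0.00194256 ≈ 0.448 slug.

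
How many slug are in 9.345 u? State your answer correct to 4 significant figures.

1.063e-27 slugs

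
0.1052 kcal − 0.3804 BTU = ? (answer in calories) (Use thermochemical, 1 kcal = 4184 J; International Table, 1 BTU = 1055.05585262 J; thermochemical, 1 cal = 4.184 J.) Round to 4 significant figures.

0.1052 kcal = 105.200 cal and 0.3804 BTU = 95.9233 cal.
105.200 − 95.9233 ≈ 9.277 cal.

9.277 calories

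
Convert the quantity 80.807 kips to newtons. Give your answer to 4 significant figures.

359400 newtons

1 kip = 4448.22 N.
Thus 80.807 × 4448.22 ≈ 359400 N.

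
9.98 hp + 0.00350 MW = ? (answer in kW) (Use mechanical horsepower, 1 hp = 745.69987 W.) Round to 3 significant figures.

9.98 hp = 7.44208 kW and 0.00350 MW = 3.50000 kW.
7.44208 + 3.50000 ≈ 10.9 kW.

10.9 kW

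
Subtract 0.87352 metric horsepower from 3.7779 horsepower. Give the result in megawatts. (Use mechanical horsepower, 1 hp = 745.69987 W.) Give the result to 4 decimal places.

3.7779 hp = 0.00281718 MW and 0.87352 PS = 0.000642473 MW.
0.00281718 − 0.000642473 ≈ 0.0022 MW.

0.0022 megawatts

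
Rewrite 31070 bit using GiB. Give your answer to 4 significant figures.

1 bit = 1.16415e-10 gibibytes.
31070 × 1.16415e-10 ≈ 3.617e-6 GiB.

3.617e-6 GiB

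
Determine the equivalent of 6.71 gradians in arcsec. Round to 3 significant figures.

21700 arcsec

1 grad = 3240.00 arcsec.
6.71 × 3240.00 ≈ 21700 arcsec.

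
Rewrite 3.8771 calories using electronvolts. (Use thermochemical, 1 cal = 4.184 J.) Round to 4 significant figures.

1.012 × 10^20 eV

1 calorie = 2.61145 × 10^19 electronvolts.
Thus 3.8771 × 2.61145 × 10^19 ≈ 1.012 × 10^20 eV.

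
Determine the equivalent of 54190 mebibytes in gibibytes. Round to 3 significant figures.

52.9 GiB

1 mebibyte = 0.0009765625 GiB.
So 54190 × 0.0009765625 ≈ 52.9 GiB.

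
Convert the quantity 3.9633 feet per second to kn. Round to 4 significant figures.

2.348 kn

1 foot per second = 0.592484 kn.
Thus 3.9633 × 0.592484 ≈ 2.348 kn.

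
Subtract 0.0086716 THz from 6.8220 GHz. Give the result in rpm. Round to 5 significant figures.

-1.1098 × 10^11 revolutions per minute

6.8220 GHz = 4.09320 × 10^11 rpm and 0.0086716 THz = 5.20296 × 10^11 rpm.
4.09320 × 10^11 − 5.20296 × 10^11 ≈ -1.1098 × 10^11 rpm.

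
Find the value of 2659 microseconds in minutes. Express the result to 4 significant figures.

1 microsecond = 1.66667 × 10^-8 min.
Thus 2659 × 1.66667 × 10^-8 ≈ 4.432 × 10^-5 min.

4.432 × 10^-5 minutes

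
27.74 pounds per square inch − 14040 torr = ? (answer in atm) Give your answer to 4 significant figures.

27.74 psi = 1.88760 atm and 14040 torr = 18.4737 atm.
1.88760 − 18.4737 ≈ -16.59 atm.

-16.59 atmospheres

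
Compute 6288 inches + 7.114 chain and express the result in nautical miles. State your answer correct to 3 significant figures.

6288 in = 0.0862393 nmi and 7.114 chain = 0.0772737 nmi.
0.0862393 + 0.0772737 ≈ 0.164 nmi.

0.164 nautical miles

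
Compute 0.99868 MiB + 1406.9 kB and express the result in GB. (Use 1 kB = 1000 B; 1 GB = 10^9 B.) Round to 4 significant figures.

0.002454 gigabytes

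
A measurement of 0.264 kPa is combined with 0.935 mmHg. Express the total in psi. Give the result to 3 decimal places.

0.056 psi

0.264 kPa = 0.0382900 psi and 0.935 mmHg = 0.0180799 psi.
0.0382900 + 0.0180799 ≈ 0.056 psi.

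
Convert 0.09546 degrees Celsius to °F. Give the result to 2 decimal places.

°F = °C × 9/5 + 32.
Applying the formula gives 32.17 °F.

32.17 °F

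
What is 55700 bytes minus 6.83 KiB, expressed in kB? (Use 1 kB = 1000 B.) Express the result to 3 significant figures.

48.7 kilobytes

55700 B = 55.7000 kB and 6.83 KiB = 6.99392 kB.
55.7000 − 6.99392 ≈ 48.7 kB.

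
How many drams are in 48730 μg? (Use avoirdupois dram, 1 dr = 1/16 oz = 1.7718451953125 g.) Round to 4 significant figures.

0.02750 drams

1 microgram = 5.64383e-7 drams.
Then 48730 × 5.64383e-7 ≈ 0.02750 dr.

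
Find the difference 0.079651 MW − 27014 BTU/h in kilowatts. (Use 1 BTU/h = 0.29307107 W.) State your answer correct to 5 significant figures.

0.079651 MW = 79.6510 kW and 27014 BTU/h = 7.91702 kW.
79.6510 − 7.91702 ≈ 71.734 kW.

71.734 kW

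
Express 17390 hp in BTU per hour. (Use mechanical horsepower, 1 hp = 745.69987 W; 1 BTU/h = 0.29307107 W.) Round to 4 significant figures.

4.425 × 10^7 BTU per hour

1 horsepower = 2544.43 BTU/h.
Thus 17390 × 2544.43 ≈ 4.425 × 10^7 BTU/h.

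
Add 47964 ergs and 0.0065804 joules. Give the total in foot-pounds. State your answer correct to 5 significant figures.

0.0083911 ft·lbf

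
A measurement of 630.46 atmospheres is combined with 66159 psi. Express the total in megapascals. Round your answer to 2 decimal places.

520.03 MPa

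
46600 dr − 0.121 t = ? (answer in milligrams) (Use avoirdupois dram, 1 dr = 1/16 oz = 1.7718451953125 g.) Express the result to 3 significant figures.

46600 dr = 8.25680 × 10^7 mg and 0.121 t = 1.21000 × 10^8 mg.
8.25680 × 10^7 − 1.21000 × 10^8 ≈ -3.84 × 10^7 mg.

-3.84 × 10^7 mg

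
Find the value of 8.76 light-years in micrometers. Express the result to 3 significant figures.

1 light-year = 9.46073e+21 μm.
Thus 8.76 × 9.46073e+21 ≈ 8.29e+22 μm.

8.29e+22 μm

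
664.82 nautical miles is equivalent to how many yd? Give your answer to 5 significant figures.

1.3465e+6 yd

1 nmi = 2025.37 yd.
Thus 664.82 × 2025.37 ≈ 1.3465e+6 yd.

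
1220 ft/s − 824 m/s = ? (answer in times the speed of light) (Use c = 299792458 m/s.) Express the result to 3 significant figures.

-1.51 × 10^-6 c

1220 ft/s = 1.24038 × 10^-6 c and 824 m/s = 2.74857 × 10^-6 c.
1.24038 × 10^-6 − 2.74857 × 10^-6 ≈ -1.51 × 10^-6 c.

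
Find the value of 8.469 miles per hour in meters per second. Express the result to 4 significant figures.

1 mph = 0.447040 m/s.
Thus 8.469 × 0.447040 ≈ 3.786 m/s.

3.786 m/s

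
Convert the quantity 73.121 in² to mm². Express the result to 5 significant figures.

1 in² = 645.160 mm².
Thus 73.121 × 645.160 ≈ 47175 mm².

47175 mm²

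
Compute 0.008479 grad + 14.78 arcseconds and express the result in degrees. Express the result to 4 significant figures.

0.008479 grad = 0.00763110 ° and 14.78 arcsec = 0.00410556 °.
0.00763110 + 0.00410556 ≈ 0.01174 °.

0.01174 degrees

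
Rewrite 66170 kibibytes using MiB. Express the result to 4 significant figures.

1 KiB = 0.0009765625 mebibytes.
Thus 66170 × 0.0009765625 ≈ 64.62 MiB.

64.62 mebibytes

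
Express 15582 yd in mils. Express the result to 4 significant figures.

5.610e+8 mils

1 yard = 36000.0 mil.
15582 × 36000.0 ≈ 5.610e+8 mil.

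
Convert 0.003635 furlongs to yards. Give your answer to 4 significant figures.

0.7997 yards

1 furlong = 220.000 yd.
Thus 0.003635 × 220.000 ≈ 0.7997 yd.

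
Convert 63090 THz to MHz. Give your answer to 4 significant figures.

6.309 × 10^10 megahertz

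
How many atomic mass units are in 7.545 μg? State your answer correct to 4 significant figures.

4.544e+18 atomic mass units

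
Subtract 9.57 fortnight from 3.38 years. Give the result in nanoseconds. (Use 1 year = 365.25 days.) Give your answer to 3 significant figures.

3.38 yr = 1.06665e+17 ns and 9.57 fortnight = 1.15759e+16 ns.
1.06665e+17 − 1.15759e+16 ≈ 9.51e+16 ns.

9.51e+16 ns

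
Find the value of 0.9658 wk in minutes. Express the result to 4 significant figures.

9735 min

1 week = 10080.0 minutes.
0.9658 × 10080.0 ≈ 9735 min.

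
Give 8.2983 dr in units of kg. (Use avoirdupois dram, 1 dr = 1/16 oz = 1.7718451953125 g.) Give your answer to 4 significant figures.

0.01470 kg

1 dram = 0.00177185 kilograms.
Thus 8.2983 × 0.00177185 ≈ 0.01470 kg.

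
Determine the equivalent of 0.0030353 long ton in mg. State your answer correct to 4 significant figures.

3.084 × 10^6 milligrams

1 long ton = 1.01605 × 10^9 mg.
Then 0.0030353 × 1.01605 × 10^9 ≈ 3.084 × 10^6 mg.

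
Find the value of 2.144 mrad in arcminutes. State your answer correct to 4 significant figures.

7.371 arcminutes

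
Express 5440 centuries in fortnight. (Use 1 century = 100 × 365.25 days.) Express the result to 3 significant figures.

1 century = 2608.93 fortnight.
Then 5440 × 2608.93 ≈ 1.42e+7 fortnight.

1.42e+7 fortnight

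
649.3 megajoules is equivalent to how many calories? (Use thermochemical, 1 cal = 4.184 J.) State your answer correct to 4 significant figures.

1.552 × 10^8 cal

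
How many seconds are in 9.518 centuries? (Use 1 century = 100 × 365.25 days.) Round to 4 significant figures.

1 century = 3.15576 × 10^9 seconds.
So 9.518 × 3.15576 × 10^9 ≈ 3.004 × 10^10 s.

3.004 × 10^10 s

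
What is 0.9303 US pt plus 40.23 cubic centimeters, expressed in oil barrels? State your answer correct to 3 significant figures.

0.00302 bbl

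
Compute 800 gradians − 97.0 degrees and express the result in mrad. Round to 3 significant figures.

800 grad = 12566.4 mrad and 97.0 ° = 1692.97 mrad.
12566.4 − 1692.97 ≈ 10900 mrad.

10900 milliradians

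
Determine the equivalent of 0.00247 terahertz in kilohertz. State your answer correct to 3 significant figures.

2.47e+6 kilohertz

1 terahertz = 1.00000e+9 kHz.
So 0.00247 × 1.00000e+9 ≈ 2.47e+6 kHz.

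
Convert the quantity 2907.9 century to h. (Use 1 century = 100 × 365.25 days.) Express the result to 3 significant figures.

2.55e+9 hours

1 century = 876600 hours.
Then 2907.9 × 876600 ≈ 2.55e+9 h.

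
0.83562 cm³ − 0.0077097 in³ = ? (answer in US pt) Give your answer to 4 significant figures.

0.83562 cm³ = 0.00176598 US pt and 0.0077097 in³ = 0.000267003 US pt.
0.00176598 − 0.000267003 ≈ 0.001499 US pt.

0.001499 US pt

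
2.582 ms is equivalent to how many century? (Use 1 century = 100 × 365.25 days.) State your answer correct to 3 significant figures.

1 ms = 3.16881 × 10^-13 centuries.
Then 2.582 × 3.16881 × 10^-13 ≈ 8.18 × 10^-13 century.

8.18 × 10^-13 centuries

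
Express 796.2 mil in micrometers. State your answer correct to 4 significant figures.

20220 μm

1 mil = 25.4000 micrometers.
Thus 796.2 × 25.4000 ≈ 20220 μm.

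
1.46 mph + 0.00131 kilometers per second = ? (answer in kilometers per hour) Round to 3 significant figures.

7.07 km/h

1.46 mph = 2.34964 km/h and 0.00131 km/s = 4.71600 km/h.
2.34964 + 4.71600 ≈ 7.07 km/h.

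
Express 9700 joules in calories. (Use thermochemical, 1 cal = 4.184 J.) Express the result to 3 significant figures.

1 joule = 0.239006 cal.
Then 9700 × 0.239006 ≈ 2320 cal.

2320 calories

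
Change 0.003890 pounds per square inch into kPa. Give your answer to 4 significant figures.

0.02682 kPa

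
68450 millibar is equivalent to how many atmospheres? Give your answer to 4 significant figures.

1 millibar = 0.000986923 atm.
So 68450 × 0.000986923 ≈ 67.55 atm.

67.55 atm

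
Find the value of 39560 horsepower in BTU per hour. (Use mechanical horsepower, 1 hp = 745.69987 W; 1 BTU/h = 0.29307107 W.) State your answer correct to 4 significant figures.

1 hp = 2544.43 BTU/h.
39560 × 2544.43 ≈ 1.007 × 10^8 BTU/h.

1.007 × 10^8 BTU/h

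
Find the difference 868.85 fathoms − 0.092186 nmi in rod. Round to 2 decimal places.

868.85 fathom = 315.945 rod and 0.092186 nmi = 33.9474 rod.
315.945 − 33.9474 ≈ 282.00 rod.

282.00 rod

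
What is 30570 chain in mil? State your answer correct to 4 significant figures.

1 chain = 792000 mil.
30570 × 792000 ≈ 2.421 × 10^10 mil.

2.421 × 10^10 mils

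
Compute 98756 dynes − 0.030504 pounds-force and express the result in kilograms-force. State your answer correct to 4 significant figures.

0.08687 kilograms-force

98756 dyn = 0.100703 kgf and 0.030504 lbf = 0.0138364 kgf.
0.100703 − 0.0138364 ≈ 0.08687 kgf.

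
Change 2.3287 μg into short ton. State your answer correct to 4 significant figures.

2.567e-12 short tons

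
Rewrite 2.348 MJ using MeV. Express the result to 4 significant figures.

1.466 × 10^19 megaelectronvolts

1 MJ = 6.24151 × 10^18 MeV.
So 2.348 × 6.24151 × 10^18 ≈ 1.466 × 10^19 MeV.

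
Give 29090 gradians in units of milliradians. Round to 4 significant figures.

456900 mrad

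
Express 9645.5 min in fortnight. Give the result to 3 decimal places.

1 min = 4.96032e-5 fortnights.
9645.5 × 4.96032e-5 ≈ 0.478 fortnight.

0.478 fortnights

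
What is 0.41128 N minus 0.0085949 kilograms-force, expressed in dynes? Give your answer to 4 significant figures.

0.41128 N = 41128.0 dyn and 0.0085949 kgf = 8428.72 dyn.
41128.0 − 8428.72 ≈ 32700 dyn.

32700 dynes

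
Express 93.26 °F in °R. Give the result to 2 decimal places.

°R = °F + 459.67.
Applying the formula gives 552.93 °R.

552.93 degrees Rankine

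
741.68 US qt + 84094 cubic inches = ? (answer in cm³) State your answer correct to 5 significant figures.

741.68 US qt = 701891 cm³ and 84094 in³ = 1.37805e+6 cm³.
701891 + 1.37805e+6 ≈ 2.0799e+6 cm³.

2.0799e+6 cm³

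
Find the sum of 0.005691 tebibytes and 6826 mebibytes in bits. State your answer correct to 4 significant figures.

1.073 × 10^11 bit

0.005691 TiB = 5.00586 × 10^10 bit and 6826 MiB = 5.72606 × 10^10 bit.
5.00586 × 10^10 + 5.72606 × 10^10 ≈ 1.073 × 10^11 bit.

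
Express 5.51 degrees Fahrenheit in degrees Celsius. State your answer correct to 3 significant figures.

-14.7 °C

°C = (°F − 32) × 5/9.
Applying the formula gives -14.7 °C.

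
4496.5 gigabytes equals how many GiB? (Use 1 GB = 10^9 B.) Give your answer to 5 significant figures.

4187.7 gibibytes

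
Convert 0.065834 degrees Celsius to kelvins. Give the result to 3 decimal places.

K = °C + 273.15.
Applying the formula gives 273.216 K.

273.216 kelvins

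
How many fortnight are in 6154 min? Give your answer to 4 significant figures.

1 min = 4.96032e-5 fortnight.
So 6154 × 4.96032e-5 ≈ 0.3053 fortnight.

0.3053 fortnight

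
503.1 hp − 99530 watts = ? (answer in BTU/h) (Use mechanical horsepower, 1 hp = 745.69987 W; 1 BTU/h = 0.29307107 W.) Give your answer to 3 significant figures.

940000 BTU per hour

503.1 hp = 1.28010 × 10^6 BTU/h and 99530 W = 339610 BTU/h.
1.28010 × 10^6 − 339610 ≈ 940000 BTU/h.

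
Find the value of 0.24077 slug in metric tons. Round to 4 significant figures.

0.003514 t

1 slug = 0.0145939 metric tons.
Thus 0.24077 × 0.0145939 ≈ 0.003514 t.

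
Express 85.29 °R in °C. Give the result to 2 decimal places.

-225.77 °C

°R = (°C + 273.15) × 9/5.
Applying the formula gives -225.77 °C.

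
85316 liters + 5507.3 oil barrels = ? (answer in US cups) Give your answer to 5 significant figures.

85316 L = 360610 US cup and 5507.3 bbl = 3.70091e+6 US cup.
360610 + 3.70091e+6 ≈ 4.0615e+6 US cup.

4.0615e+6 US cups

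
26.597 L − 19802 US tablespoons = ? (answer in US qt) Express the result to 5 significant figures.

26.597 L = 28.1047 US qt and 19802 US tbsp = 309.406 US qt.
28.1047 − 309.406 ≈ -281.30 US qt.

-281.30 US qt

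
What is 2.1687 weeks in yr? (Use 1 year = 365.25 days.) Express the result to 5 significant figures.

0.041563 yr

1 week = 0.0191650 yr.
So 2.1687 × 0.0191650 ≈ 0.041563 yr.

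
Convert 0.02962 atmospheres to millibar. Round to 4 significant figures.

30.01 mbar

1 atmosphere = 1013.25 mbar.
Then 0.02962 × 1013.25 ≈ 30.01 mbar.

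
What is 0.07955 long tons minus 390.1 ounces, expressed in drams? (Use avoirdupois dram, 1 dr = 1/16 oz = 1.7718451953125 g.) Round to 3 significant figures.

39400 drams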